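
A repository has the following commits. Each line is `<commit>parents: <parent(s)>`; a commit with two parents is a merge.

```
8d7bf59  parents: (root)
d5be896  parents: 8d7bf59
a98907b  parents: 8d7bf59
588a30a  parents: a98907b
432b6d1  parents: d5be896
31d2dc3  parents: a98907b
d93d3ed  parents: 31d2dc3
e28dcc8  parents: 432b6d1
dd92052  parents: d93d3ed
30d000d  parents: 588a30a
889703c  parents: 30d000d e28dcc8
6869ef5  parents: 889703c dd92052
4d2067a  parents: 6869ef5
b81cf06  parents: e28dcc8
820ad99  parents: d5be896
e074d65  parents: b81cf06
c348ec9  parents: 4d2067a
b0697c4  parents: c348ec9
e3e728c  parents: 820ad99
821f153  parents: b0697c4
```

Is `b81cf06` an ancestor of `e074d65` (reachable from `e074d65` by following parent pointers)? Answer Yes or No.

Yes

Ancestors of e074d65 (commits reachable by following parents): {432b6d1, 8d7bf59, b81cf06, d5be896, e074d65, e28dcc8}.
b81cf06 is in that set, so it is an ancestor of e074d65.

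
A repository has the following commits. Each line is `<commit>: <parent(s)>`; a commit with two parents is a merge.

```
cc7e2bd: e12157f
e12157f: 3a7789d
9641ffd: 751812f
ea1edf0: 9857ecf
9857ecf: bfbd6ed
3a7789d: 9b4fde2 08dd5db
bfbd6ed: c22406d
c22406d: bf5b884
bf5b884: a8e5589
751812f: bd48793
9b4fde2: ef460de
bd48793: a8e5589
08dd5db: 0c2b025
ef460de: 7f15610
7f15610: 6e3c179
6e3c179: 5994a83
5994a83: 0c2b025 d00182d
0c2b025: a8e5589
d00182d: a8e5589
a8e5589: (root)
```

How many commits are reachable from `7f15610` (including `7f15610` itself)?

Walking parent pointers from 7f15610: reachable set = {0c2b025, 5994a83, 6e3c179, 7f15610, a8e5589, d00182d}.
That is 6 commits.

6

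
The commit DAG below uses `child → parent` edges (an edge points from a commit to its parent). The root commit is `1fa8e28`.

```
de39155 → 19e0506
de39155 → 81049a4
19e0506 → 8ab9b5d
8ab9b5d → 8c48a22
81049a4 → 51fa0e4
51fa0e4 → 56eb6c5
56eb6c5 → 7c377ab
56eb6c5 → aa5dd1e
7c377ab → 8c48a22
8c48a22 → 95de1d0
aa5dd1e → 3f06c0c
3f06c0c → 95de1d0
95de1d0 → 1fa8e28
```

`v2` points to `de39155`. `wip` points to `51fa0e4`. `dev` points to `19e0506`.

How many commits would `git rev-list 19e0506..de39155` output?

Reachable from de39155: {19e0506, 1fa8e28, 3f06c0c, 51fa0e4, 56eb6c5, 7c377ab, 81049a4, 8ab9b5d, 8c48a22, 95de1d0, aa5dd1e, de39155}.
Reachable from 19e0506: {19e0506, 1fa8e28, 8ab9b5d, 8c48a22, 95de1d0}.
In de39155's history but not 19e0506's: {3f06c0c, 51fa0e4, 56eb6c5, 7c377ab, 81049a4, aa5dd1e, de39155} — 7 commits.

7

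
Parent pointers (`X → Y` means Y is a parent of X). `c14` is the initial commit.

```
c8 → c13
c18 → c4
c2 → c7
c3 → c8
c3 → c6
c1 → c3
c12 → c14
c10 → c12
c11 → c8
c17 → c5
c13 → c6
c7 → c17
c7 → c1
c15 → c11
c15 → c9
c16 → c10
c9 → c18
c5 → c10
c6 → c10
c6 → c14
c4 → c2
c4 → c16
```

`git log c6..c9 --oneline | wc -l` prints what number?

12

Reachable from c9: {c1, c10, c12, c13, c14, c16, c17, c18, c2, c3, c4, c5, c6, c7, c8, c9}.
Reachable from c6: {c10, c12, c14, c6}.
In c9's history but not c6's: {c1, c13, c16, c17, c18, c2, c3, c4, c5, c7, c8, c9} — 12 commits.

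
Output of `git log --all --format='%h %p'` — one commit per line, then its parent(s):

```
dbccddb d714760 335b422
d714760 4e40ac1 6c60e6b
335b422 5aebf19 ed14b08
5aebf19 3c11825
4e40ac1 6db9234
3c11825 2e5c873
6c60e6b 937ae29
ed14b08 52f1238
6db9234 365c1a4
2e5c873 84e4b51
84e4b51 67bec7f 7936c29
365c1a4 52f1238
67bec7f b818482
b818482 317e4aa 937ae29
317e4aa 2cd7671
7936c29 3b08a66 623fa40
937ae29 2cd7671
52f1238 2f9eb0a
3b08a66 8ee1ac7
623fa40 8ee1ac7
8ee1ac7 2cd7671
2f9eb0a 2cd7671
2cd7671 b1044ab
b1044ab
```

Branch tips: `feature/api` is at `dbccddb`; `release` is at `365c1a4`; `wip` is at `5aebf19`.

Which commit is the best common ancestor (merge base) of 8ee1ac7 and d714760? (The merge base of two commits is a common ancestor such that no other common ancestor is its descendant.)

Ancestors of 8ee1ac7: {2cd7671, 8ee1ac7, b1044ab}.
Ancestors of d714760: {2cd7671, 2f9eb0a, 365c1a4, 4e40ac1, 52f1238, 6c60e6b, 6db9234, 937ae29, b1044ab, d714760}.
Common ancestors: {2cd7671, b1044ab}.
Among these, 2cd7671 is not an ancestor of any other common ancestor — it is the merge base.

2cd7671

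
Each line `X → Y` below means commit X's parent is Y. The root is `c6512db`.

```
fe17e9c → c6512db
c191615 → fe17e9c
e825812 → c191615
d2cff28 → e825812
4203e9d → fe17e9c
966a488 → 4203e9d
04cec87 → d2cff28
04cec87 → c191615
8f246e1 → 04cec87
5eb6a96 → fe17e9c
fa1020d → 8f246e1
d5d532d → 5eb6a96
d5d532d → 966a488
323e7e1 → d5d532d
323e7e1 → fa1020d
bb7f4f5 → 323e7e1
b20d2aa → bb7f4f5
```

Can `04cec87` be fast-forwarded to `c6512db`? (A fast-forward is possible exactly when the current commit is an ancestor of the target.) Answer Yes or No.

A fast-forward from 04cec87 to c6512db is possible iff 04cec87 is an ancestor of c6512db.
Ancestors of c6512db: {c6512db}.
04cec87 is not among them, so fast-forward is not possible.

No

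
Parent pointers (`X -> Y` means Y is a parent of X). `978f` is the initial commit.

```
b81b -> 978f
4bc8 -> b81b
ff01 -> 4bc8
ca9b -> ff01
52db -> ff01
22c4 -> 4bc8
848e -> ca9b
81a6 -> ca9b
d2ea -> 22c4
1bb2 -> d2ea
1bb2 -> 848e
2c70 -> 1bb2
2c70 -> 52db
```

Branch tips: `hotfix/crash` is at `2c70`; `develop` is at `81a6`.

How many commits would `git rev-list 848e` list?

Walking parent pointers from 848e: reachable set = {4bc8, 848e, 978f, b81b, ca9b, ff01}.
That is 6 commits.

6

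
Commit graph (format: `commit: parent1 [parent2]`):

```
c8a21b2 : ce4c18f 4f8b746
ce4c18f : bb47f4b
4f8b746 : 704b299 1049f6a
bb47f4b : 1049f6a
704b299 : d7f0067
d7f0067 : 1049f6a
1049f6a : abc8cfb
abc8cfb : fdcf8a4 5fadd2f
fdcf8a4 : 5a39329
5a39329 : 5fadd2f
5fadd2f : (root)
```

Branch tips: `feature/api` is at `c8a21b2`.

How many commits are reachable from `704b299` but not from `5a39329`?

5

Reachable from 704b299: {1049f6a, 5a39329, 5fadd2f, 704b299, abc8cfb, d7f0067, fdcf8a4}.
Reachable from 5a39329: {5a39329, 5fadd2f}.
In 704b299's history but not 5a39329's: {1049f6a, 704b299, abc8cfb, d7f0067, fdcf8a4} — 5 commits.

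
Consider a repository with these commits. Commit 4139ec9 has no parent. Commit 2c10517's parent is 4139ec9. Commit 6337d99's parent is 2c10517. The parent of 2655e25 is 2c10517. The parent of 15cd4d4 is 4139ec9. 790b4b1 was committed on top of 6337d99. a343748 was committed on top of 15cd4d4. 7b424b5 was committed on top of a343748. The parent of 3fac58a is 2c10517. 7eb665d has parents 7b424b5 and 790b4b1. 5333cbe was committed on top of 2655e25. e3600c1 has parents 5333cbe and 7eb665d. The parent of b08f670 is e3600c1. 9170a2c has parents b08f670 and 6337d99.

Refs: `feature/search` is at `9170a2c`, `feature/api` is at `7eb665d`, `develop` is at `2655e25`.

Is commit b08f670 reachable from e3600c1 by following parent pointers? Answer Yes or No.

No

Ancestors of e3600c1: {15cd4d4, 2655e25, 2c10517, 4139ec9, 5333cbe, 6337d99, 790b4b1, 7b424b5, 7eb665d, a343748, e3600c1}.
b08f670 is not in that set, so it is not an ancestor of e3600c1.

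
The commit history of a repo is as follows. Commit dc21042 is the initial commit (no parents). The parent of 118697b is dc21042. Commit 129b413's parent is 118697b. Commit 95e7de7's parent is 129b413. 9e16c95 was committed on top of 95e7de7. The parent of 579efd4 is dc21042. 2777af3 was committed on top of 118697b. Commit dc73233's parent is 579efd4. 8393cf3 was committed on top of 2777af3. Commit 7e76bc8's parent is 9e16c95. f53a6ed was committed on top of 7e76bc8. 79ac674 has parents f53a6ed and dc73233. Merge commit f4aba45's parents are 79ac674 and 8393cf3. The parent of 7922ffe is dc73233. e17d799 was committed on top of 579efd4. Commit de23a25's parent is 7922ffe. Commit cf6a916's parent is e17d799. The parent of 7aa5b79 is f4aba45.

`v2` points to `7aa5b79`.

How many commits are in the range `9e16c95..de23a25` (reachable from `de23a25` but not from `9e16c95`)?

Reachable from de23a25: {579efd4, 7922ffe, dc21042, dc73233, de23a25}.
Reachable from 9e16c95: {118697b, 129b413, 95e7de7, 9e16c95, dc21042}.
In de23a25's history but not 9e16c95's: {579efd4, 7922ffe, dc73233, de23a25} — 4 commits.

4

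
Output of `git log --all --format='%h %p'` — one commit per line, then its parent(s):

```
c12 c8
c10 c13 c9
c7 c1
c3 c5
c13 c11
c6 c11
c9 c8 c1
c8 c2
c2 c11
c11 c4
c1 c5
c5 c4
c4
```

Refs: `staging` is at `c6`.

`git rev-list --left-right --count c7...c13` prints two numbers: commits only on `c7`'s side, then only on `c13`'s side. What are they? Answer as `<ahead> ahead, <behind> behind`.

Reachable from c7: {c1, c4, c5, c7}.
Reachable from c13: {c11, c13, c4}.
Only in c7's history (ahead): {c1, c5, c7} — 3.
Only in c13's history (behind): {c11, c13} — 2.

3 ahead, 2 behind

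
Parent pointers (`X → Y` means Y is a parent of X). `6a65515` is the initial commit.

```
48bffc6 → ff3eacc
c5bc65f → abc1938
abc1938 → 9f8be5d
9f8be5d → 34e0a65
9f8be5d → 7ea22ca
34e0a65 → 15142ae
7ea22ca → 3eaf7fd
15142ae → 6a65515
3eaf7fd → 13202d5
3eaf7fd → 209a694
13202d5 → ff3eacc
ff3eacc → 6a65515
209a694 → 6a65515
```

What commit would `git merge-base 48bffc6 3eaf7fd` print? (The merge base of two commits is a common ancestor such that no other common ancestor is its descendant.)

ff3eacc

Ancestors of 48bffc6: {48bffc6, 6a65515, ff3eacc}.
Ancestors of 3eaf7fd: {13202d5, 209a694, 3eaf7fd, 6a65515, ff3eacc}.
Common ancestors: {6a65515, ff3eacc}.
Among these, ff3eacc is not an ancestor of any other common ancestor — it is the merge base.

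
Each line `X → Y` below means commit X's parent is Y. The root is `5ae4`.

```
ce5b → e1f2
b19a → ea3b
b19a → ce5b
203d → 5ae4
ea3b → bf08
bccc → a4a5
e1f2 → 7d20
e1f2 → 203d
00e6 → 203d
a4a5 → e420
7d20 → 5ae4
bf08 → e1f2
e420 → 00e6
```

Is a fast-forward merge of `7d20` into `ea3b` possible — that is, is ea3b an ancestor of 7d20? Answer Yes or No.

No

A fast-forward from ea3b to 7d20 is possible iff ea3b is an ancestor of 7d20.
Ancestors of 7d20: {5ae4, 7d20}.
ea3b is not among them, so fast-forward is not possible.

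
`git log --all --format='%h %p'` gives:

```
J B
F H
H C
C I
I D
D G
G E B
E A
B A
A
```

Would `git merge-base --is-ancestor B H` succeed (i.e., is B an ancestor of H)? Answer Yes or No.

Ancestors of H (commits reachable by following parents): {A, B, C, D, E, G, H, I}.
B is in that set, so it is an ancestor of H.

Yes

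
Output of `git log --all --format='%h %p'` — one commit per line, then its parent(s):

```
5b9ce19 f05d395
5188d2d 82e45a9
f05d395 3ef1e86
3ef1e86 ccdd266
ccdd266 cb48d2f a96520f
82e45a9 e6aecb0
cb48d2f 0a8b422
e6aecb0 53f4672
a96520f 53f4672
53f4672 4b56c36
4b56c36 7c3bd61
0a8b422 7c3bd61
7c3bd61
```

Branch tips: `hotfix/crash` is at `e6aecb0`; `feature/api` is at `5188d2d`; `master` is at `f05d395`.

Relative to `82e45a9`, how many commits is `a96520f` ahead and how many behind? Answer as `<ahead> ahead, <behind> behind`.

1 ahead, 2 behind

Reachable from a96520f: {4b56c36, 53f4672, 7c3bd61, a96520f}.
Reachable from 82e45a9: {4b56c36, 53f4672, 7c3bd61, 82e45a9, e6aecb0}.
Only in a96520f's history (ahead): {a96520f} — 1.
Only in 82e45a9's history (behind): {82e45a9, e6aecb0} — 2.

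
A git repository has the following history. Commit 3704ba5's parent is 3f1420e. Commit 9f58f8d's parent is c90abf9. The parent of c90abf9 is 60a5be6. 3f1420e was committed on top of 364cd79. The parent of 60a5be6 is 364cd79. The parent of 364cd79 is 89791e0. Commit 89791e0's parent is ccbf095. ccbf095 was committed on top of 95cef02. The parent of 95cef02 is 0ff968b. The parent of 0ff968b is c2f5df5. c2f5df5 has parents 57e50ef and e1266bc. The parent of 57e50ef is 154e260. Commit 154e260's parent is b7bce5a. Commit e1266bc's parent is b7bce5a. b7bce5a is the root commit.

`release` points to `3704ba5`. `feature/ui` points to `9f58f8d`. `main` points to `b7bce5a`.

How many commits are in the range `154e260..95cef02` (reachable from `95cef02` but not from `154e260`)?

5

Reachable from 95cef02: {0ff968b, 154e260, 57e50ef, 95cef02, b7bce5a, c2f5df5, e1266bc}.
Reachable from 154e260: {154e260, b7bce5a}.
In 95cef02's history but not 154e260's: {0ff968b, 57e50ef, 95cef02, c2f5df5, e1266bc} — 5 commits.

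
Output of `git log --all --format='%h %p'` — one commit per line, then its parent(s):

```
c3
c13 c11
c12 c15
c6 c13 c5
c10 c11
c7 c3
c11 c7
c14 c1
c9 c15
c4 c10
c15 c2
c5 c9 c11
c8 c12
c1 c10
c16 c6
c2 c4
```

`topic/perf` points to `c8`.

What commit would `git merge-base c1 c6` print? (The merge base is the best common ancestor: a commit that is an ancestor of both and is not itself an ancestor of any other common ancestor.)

c10

Ancestors of c1: {c1, c10, c11, c3, c7}.
Ancestors of c6: {c10, c11, c13, c15, c2, c3, c4, c5, c6, c7, c9}.
Common ancestors: {c10, c11, c3, c7}.
Among these, c10 is not an ancestor of any other common ancestor — it is the merge base.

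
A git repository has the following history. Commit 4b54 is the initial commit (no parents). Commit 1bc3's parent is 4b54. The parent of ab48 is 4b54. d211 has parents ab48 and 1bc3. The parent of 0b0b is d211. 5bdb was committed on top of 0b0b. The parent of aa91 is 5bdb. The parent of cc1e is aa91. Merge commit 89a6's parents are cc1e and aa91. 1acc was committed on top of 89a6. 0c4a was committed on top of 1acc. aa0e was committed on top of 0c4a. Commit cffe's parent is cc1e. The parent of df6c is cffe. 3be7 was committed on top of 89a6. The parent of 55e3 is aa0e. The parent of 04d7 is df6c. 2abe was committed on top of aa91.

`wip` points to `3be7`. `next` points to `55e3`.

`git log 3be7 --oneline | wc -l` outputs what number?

10

Walking parent pointers from 3be7: reachable set = {0b0b, 1bc3, 3be7, 4b54, 5bdb, 89a6, aa91, ab48, cc1e, d211}.
That is 10 commits.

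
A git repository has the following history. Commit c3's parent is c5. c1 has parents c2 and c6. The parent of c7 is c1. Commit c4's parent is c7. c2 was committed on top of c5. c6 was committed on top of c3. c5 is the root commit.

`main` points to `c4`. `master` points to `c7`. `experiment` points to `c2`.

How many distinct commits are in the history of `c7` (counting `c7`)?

6

Walking parent pointers from c7: reachable set = {c1, c2, c3, c5, c6, c7}.
That is 6 commits.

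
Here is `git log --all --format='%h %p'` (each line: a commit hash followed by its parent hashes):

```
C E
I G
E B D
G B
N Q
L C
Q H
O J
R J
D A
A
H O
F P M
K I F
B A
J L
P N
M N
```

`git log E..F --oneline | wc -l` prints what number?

10

Reachable from F: {A, B, C, D, E, F, H, J, L, M, N, O, P, Q}.
Reachable from E: {A, B, D, E}.
In F's history but not E's: {C, F, H, J, L, M, N, O, P, Q} — 10 commits.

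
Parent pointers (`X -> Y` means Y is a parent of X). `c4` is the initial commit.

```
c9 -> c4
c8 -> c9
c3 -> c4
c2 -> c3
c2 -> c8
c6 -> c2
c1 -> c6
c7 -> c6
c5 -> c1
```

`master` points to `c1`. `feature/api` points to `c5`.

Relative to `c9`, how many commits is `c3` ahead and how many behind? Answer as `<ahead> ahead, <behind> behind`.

1 ahead, 1 behind

Reachable from c3: {c3, c4}.
Reachable from c9: {c4, c9}.
Only in c3's history (ahead): {c3} — 1.
Only in c9's history (behind): {c9} — 1.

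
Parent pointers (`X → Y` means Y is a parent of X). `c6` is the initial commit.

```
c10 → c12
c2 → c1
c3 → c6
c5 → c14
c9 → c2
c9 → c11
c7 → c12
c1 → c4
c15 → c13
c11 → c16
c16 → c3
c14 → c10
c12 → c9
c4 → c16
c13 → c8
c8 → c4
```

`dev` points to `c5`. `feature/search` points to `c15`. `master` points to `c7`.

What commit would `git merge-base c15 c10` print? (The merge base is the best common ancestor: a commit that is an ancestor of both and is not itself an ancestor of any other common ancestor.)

Ancestors of c15: {c13, c15, c16, c3, c4, c6, c8}.
Ancestors of c10: {c1, c10, c11, c12, c16, c2, c3, c4, c6, c9}.
Common ancestors: {c16, c3, c4, c6}.
Among these, c4 is not an ancestor of any other common ancestor — it is the merge base.

c4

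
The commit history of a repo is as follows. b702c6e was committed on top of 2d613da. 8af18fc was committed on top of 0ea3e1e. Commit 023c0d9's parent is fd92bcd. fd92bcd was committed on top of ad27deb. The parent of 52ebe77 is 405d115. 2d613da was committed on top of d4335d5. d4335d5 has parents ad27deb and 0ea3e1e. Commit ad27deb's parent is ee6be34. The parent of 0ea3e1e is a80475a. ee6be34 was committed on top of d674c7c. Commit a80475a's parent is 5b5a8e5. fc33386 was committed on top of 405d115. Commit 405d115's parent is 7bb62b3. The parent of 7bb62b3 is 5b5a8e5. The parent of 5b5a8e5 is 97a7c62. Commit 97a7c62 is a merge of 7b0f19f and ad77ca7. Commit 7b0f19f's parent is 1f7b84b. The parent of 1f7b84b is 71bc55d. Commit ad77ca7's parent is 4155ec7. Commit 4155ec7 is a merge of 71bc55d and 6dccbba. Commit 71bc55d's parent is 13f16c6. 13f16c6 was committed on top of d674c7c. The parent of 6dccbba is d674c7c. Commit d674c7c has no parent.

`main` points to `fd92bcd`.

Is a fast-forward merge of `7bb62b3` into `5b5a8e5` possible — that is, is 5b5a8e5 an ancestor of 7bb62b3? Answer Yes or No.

A fast-forward from 5b5a8e5 to 7bb62b3 is possible iff 5b5a8e5 is an ancestor of 7bb62b3.
Ancestors of 7bb62b3: {13f16c6, 1f7b84b, 4155ec7, 5b5a8e5, 6dccbba, 71bc55d, 7b0f19f, 7bb62b3, 97a7c62, ad77ca7, d674c7c}.
5b5a8e5 is among them, so fast-forward is possible.

Yes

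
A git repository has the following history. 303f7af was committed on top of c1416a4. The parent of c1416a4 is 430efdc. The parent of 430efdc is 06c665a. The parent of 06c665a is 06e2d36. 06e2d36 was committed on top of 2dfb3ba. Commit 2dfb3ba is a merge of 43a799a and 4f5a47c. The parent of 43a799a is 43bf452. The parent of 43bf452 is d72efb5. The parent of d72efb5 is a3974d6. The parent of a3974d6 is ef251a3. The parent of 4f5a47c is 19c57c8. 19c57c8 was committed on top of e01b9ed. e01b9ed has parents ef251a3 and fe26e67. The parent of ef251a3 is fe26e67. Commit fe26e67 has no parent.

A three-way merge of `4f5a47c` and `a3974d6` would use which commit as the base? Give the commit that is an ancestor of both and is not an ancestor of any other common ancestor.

ef251a3

Ancestors of 4f5a47c: {19c57c8, 4f5a47c, e01b9ed, ef251a3, fe26e67}.
Ancestors of a3974d6: {a3974d6, ef251a3, fe26e67}.
Common ancestors: {ef251a3, fe26e67}.
Among these, ef251a3 is not an ancestor of any other common ancestor — it is the merge base.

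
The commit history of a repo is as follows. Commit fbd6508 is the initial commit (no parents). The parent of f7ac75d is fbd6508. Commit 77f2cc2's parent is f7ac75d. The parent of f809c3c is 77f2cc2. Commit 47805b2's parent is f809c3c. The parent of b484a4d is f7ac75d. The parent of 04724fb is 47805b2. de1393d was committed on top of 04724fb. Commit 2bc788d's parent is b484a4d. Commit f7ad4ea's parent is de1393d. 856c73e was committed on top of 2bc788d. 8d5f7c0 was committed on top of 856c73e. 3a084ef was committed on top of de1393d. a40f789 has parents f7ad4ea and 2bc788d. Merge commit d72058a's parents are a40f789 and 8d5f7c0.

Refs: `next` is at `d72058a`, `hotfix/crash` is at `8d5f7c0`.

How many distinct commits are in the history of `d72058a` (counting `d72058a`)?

Walking parent pointers from d72058a: reachable set = {04724fb, 2bc788d, 47805b2, 77f2cc2, 856c73e, 8d5f7c0, a40f789, b484a4d, d72058a, de1393d, f7ac75d, f7ad4ea, f809c3c, fbd6508}.
That is 14 commits.

14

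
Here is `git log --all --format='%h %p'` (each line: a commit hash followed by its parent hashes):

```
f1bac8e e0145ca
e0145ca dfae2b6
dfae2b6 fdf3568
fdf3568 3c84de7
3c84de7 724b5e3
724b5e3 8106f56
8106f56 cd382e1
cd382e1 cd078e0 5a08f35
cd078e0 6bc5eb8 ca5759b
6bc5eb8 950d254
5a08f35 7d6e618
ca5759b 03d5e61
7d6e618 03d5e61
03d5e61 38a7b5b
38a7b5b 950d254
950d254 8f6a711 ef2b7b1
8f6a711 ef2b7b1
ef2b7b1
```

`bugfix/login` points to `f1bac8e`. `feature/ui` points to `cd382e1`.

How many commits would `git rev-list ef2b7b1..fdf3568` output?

Reachable from fdf3568: {03d5e61, 38a7b5b, 3c84de7, 5a08f35, 6bc5eb8, 724b5e3, 7d6e618, 8106f56, 8f6a711, 950d254, ca5759b, cd078e0, cd382e1, ef2b7b1, fdf3568}.
Reachable from ef2b7b1: {ef2b7b1}.
In fdf3568's history but not ef2b7b1's: {03d5e61, 38a7b5b, 3c84de7, 5a08f35, 6bc5eb8, 724b5e3, 7d6e618, 8106f56, 8f6a711, 950d254, ca5759b, cd078e0, cd382e1, fdf3568} — 14 commits.

14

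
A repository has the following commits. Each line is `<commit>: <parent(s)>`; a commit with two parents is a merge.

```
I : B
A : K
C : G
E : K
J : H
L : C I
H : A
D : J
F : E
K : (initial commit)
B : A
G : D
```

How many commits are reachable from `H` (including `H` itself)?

3

Walking parent pointers from H: reachable set = {A, H, K}.
That is 3 commits.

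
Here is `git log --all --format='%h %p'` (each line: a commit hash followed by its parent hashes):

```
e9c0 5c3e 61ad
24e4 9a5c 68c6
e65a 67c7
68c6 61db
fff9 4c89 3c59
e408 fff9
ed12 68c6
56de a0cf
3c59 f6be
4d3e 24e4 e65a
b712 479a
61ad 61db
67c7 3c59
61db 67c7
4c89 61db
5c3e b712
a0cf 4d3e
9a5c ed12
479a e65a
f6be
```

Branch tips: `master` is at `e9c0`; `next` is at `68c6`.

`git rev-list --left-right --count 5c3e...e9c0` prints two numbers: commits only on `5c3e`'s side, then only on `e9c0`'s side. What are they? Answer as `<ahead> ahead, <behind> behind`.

0 ahead, 3 behind

Reachable from 5c3e: {3c59, 479a, 5c3e, 67c7, b712, e65a, f6be}.
Reachable from e9c0: {3c59, 479a, 5c3e, 61ad, 61db, 67c7, b712, e65a, e9c0, f6be}.
Only in 5c3e's history (ahead): {} — 0.
Only in e9c0's history (behind): {61ad, 61db, e9c0} — 3.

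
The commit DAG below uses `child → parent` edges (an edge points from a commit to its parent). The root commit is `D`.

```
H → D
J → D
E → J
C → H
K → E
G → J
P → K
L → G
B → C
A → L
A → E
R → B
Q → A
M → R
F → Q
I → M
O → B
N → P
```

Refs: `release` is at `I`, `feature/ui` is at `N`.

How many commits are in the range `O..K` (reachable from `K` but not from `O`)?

Reachable from K: {D, E, J, K}.
Reachable from O: {B, C, D, H, O}.
In K's history but not O's: {E, J, K} — 3 commits.

3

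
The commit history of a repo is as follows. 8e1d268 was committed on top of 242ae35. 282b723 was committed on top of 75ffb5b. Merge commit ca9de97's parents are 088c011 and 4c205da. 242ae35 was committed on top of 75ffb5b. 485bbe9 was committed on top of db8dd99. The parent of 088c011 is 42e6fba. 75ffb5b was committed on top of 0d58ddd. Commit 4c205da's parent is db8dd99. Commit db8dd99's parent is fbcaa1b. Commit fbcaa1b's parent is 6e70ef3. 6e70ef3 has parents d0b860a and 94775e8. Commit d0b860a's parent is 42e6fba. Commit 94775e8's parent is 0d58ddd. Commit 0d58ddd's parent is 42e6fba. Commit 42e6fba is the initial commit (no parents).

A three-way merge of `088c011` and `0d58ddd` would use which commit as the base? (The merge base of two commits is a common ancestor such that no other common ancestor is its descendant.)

42e6fba

Ancestors of 088c011: {088c011, 42e6fba}.
Ancestors of 0d58ddd: {0d58ddd, 42e6fba}.
Common ancestors: {42e6fba}.
The only common ancestor is 42e6fba, so it is the merge base.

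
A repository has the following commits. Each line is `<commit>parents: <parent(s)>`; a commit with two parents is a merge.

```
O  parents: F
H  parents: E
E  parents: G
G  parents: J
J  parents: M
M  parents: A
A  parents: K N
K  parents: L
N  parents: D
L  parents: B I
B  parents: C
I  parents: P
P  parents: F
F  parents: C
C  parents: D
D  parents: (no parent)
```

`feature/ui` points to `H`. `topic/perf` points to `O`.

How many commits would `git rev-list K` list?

Walking parent pointers from K: reachable set = {B, C, D, F, I, K, L, P}.
That is 8 commits.

8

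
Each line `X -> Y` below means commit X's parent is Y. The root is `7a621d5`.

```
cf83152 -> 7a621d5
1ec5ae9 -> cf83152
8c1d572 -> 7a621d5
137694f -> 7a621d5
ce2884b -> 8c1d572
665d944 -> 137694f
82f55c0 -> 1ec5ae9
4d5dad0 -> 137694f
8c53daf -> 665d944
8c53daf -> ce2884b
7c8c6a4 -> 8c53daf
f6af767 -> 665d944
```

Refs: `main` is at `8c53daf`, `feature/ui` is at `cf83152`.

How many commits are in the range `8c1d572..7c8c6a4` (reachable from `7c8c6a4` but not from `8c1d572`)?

Reachable from 7c8c6a4: {137694f, 665d944, 7a621d5, 7c8c6a4, 8c1d572, 8c53daf, ce2884b}.
Reachable from 8c1d572: {7a621d5, 8c1d572}.
In 7c8c6a4's history but not 8c1d572's: {137694f, 665d944, 7c8c6a4, 8c53daf, ce2884b} — 5 commits.

5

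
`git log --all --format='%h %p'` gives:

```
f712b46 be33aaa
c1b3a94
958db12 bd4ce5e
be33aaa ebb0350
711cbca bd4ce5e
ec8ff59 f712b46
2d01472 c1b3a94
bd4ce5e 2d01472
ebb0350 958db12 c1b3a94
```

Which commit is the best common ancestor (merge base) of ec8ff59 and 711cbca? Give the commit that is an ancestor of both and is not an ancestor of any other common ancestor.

Ancestors of ec8ff59: {2d01472, 958db12, bd4ce5e, be33aaa, c1b3a94, ebb0350, ec8ff59, f712b46}.
Ancestors of 711cbca: {2d01472, 711cbca, bd4ce5e, c1b3a94}.
Common ancestors: {2d01472, bd4ce5e, c1b3a94}.
Among these, bd4ce5e is not an ancestor of any other common ancestor — it is the merge base.

bd4ce5e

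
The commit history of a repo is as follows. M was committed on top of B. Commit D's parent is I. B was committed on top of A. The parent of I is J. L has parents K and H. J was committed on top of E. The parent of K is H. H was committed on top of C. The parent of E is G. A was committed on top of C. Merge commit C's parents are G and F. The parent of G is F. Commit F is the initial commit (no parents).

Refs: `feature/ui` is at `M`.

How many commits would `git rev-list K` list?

Walking parent pointers from K: reachable set = {C, F, G, H, K}.
That is 5 commits.

5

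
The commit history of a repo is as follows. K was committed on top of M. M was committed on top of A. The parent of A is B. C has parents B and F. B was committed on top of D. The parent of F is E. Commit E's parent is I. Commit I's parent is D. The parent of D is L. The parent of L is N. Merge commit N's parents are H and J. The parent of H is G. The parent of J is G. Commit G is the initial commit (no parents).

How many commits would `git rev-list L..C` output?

Reachable from C: {B, C, D, E, F, G, H, I, J, L, N}.
Reachable from L: {G, H, J, L, N}.
In C's history but not L's: {B, C, D, E, F, I} — 6 commits.

6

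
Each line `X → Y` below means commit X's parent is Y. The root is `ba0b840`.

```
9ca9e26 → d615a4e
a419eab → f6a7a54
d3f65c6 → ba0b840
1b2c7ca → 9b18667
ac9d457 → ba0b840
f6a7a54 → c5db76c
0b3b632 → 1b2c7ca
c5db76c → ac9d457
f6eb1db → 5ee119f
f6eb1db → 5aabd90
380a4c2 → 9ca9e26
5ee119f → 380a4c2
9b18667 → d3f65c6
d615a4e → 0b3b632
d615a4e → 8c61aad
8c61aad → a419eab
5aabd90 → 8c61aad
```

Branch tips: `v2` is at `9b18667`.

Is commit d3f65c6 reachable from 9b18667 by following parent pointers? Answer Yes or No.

Ancestors of 9b18667 (commits reachable by following parents): {9b18667, ba0b840, d3f65c6}.
d3f65c6 is in that set, so it is an ancestor of 9b18667.

Yes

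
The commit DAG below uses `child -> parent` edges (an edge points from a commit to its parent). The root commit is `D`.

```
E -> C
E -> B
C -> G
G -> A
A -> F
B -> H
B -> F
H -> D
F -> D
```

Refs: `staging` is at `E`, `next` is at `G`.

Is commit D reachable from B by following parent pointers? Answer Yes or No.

Ancestors of B (commits reachable by following parents): {B, D, F, H}.
D is in that set, so it is an ancestor of B.

Yes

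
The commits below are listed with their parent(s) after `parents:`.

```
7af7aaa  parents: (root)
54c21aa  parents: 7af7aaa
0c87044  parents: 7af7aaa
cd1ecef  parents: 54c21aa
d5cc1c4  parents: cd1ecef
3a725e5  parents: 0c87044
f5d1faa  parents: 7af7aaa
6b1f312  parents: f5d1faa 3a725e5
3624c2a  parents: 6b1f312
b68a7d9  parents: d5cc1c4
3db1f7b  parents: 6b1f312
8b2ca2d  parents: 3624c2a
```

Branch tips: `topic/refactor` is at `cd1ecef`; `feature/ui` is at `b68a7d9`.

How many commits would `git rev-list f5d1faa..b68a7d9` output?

4

Reachable from b68a7d9: {54c21aa, 7af7aaa, b68a7d9, cd1ecef, d5cc1c4}.
Reachable from f5d1faa: {7af7aaa, f5d1faa}.
In b68a7d9's history but not f5d1faa's: {54c21aa, b68a7d9, cd1ecef, d5cc1c4} — 4 commits.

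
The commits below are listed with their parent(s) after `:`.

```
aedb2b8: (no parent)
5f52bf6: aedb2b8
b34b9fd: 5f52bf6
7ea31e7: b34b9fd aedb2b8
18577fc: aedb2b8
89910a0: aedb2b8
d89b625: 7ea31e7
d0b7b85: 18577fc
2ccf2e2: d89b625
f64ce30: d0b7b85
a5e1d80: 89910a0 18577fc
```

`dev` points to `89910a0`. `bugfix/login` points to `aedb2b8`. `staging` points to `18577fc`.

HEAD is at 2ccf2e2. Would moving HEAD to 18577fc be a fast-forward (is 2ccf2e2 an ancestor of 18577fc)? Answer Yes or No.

A fast-forward from 2ccf2e2 to 18577fc is possible iff 2ccf2e2 is an ancestor of 18577fc.
Ancestors of 18577fc: {18577fc, aedb2b8}.
2ccf2e2 is not among them, so fast-forward is not possible.

No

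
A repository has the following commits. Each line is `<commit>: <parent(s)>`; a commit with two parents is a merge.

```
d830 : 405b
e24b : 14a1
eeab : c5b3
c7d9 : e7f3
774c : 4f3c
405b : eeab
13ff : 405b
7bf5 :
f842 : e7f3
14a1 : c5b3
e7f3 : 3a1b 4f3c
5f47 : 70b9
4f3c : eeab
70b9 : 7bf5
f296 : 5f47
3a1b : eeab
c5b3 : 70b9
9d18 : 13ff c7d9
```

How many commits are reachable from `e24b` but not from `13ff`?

Reachable from e24b: {14a1, 70b9, 7bf5, c5b3, e24b}.
Reachable from 13ff: {13ff, 405b, 70b9, 7bf5, c5b3, eeab}.
In e24b's history but not 13ff's: {14a1, e24b} — 2 commits.

2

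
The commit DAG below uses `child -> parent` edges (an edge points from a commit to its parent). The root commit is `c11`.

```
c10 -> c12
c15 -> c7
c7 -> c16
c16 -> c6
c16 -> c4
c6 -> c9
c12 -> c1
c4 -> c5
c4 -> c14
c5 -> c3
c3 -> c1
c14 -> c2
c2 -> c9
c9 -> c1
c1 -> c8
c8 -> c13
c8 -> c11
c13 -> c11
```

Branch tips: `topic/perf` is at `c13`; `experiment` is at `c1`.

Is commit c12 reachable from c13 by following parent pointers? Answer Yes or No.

No

Ancestors of c13: {c11, c13}.
c12 is not in that set, so it is not an ancestor of c13.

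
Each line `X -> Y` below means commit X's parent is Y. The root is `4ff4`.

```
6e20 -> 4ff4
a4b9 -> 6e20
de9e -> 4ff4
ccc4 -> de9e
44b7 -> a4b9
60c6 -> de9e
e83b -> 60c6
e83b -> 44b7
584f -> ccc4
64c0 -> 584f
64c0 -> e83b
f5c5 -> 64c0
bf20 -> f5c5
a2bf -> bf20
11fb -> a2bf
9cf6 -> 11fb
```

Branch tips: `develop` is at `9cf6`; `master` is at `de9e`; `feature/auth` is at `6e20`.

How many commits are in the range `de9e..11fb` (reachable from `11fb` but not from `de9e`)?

12

Reachable from 11fb: {11fb, 44b7, 4ff4, 584f, 60c6, 64c0, 6e20, a2bf, a4b9, bf20, ccc4, de9e, e83b, f5c5}.
Reachable from de9e: {4ff4, de9e}.
In 11fb's history but not de9e's: {11fb, 44b7, 584f, 60c6, 64c0, 6e20, a2bf, a4b9, bf20, ccc4, e83b, f5c5} — 12 commits.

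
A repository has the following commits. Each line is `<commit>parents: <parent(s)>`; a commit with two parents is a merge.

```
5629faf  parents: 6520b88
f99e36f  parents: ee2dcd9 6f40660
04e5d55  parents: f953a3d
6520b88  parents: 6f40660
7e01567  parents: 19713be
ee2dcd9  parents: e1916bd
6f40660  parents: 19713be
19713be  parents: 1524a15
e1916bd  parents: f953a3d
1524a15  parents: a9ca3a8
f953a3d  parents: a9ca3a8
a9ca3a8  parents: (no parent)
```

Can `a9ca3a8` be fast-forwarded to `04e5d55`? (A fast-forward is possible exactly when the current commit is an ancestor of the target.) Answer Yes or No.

Yes

A fast-forward from a9ca3a8 to 04e5d55 is possible iff a9ca3a8 is an ancestor of 04e5d55.
Ancestors of 04e5d55: {04e5d55, a9ca3a8, f953a3d}.
a9ca3a8 is among them, so fast-forward is possible.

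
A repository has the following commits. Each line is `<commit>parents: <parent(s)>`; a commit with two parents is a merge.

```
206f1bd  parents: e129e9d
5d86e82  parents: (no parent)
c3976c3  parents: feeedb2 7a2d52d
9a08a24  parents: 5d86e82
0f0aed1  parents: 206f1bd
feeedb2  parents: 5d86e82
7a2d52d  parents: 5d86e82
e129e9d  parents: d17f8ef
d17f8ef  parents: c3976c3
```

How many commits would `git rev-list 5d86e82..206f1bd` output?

6

Reachable from 206f1bd: {206f1bd, 5d86e82, 7a2d52d, c3976c3, d17f8ef, e129e9d, feeedb2}.
Reachable from 5d86e82: {5d86e82}.
In 206f1bd's history but not 5d86e82's: {206f1bd, 7a2d52d, c3976c3, d17f8ef, e129e9d, feeedb2} — 6 commits.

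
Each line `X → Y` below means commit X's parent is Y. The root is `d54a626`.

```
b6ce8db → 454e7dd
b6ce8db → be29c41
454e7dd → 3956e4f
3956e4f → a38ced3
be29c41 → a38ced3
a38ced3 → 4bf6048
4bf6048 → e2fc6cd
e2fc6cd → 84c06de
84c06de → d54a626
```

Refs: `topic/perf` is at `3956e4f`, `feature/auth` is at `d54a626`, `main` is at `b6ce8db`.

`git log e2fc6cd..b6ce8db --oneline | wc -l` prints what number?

6

Reachable from b6ce8db: {3956e4f, 454e7dd, 4bf6048, 84c06de, a38ced3, b6ce8db, be29c41, d54a626, e2fc6cd}.
Reachable from e2fc6cd: {84c06de, d54a626, e2fc6cd}.
In b6ce8db's history but not e2fc6cd's: {3956e4f, 454e7dd, 4bf6048, a38ced3, b6ce8db, be29c41} — 6 commits.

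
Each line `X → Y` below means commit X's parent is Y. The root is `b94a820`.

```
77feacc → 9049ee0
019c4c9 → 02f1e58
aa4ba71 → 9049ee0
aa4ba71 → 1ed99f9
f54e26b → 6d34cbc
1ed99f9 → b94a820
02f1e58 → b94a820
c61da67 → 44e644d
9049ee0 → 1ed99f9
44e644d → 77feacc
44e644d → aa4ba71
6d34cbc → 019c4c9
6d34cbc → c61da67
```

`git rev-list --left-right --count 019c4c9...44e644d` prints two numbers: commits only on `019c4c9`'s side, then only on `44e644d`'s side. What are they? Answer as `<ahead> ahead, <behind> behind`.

2 ahead, 5 behind

Reachable from 019c4c9: {019c4c9, 02f1e58, b94a820}.
Reachable from 44e644d: {1ed99f9, 44e644d, 77feacc, 9049ee0, aa4ba71, b94a820}.
Only in 019c4c9's history (ahead): {019c4c9, 02f1e58} — 2.
Only in 44e644d's history (behind): {1ed99f9, 44e644d, 77feacc, 9049ee0, aa4ba71} — 5.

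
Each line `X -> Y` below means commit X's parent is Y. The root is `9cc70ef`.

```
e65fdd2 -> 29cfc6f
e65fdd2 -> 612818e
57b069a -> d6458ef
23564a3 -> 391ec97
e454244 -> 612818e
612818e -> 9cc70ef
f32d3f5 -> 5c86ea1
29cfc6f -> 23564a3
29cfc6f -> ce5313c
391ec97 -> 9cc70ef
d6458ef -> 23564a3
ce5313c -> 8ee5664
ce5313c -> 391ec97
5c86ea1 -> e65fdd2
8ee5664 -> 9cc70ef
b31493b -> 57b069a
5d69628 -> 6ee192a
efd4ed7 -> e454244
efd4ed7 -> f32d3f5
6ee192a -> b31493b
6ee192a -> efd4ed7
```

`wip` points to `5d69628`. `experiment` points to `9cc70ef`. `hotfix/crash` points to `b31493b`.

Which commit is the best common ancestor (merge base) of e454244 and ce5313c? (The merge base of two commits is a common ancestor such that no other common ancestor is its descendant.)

Ancestors of e454244: {612818e, 9cc70ef, e454244}.
Ancestors of ce5313c: {391ec97, 8ee5664, 9cc70ef, ce5313c}.
Common ancestors: {9cc70ef}.
The only common ancestor is 9cc70ef, so it is the merge base.

9cc70ef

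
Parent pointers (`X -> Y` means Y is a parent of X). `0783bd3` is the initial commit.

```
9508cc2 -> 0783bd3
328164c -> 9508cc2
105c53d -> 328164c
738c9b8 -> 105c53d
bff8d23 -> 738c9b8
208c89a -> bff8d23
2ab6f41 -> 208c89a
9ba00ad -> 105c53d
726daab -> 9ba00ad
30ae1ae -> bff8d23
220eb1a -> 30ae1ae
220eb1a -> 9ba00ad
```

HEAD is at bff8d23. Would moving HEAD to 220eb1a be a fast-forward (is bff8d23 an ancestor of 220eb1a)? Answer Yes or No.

A fast-forward from bff8d23 to 220eb1a is possible iff bff8d23 is an ancestor of 220eb1a.
Ancestors of 220eb1a: {0783bd3, 105c53d, 220eb1a, 30ae1ae, 328164c, 738c9b8, 9508cc2, 9ba00ad, bff8d23}.
bff8d23 is among them, so fast-forward is possible.

Yes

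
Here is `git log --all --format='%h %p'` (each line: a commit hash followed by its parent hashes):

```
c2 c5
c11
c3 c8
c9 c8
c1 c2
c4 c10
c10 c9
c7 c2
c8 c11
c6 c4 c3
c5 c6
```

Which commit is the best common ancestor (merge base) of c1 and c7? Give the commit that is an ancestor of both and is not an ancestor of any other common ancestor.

Ancestors of c1: {c1, c10, c11, c2, c3, c4, c5, c6, c8, c9}.
Ancestors of c7: {c10, c11, c2, c3, c4, c5, c6, c7, c8, c9}.
Common ancestors: {c10, c11, c2, c3, c4, c5, c6, c8, c9}.
Among these, c2 is not an ancestor of any other common ancestor — it is the merge base.

c2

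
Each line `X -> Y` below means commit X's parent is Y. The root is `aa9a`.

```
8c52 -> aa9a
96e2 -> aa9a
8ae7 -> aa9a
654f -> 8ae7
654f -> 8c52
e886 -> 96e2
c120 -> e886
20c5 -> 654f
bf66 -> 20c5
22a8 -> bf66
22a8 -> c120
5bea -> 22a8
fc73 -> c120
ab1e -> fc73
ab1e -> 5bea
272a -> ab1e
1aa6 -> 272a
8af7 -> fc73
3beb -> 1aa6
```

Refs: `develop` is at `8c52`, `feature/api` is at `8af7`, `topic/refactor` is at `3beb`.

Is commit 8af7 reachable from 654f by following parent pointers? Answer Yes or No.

No

Ancestors of 654f: {654f, 8ae7, 8c52, aa9a}.
8af7 is not in that set, so it is not an ancestor of 654f.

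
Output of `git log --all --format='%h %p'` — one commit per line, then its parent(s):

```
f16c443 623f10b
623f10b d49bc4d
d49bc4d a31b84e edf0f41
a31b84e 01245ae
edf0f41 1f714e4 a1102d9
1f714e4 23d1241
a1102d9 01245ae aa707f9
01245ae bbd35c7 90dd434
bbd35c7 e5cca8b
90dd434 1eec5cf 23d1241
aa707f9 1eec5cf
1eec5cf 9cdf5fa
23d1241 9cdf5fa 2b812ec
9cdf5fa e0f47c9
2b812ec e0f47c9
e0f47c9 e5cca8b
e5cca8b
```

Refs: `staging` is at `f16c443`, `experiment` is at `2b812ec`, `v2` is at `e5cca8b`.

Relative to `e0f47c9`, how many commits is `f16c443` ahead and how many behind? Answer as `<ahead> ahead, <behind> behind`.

Reachable from f16c443: {01245ae, 1eec5cf, 1f714e4, 23d1241, 2b812ec, 623f10b, 90dd434, 9cdf5fa, a1102d9, a31b84e, aa707f9, bbd35c7, d49bc4d, e0f47c9, e5cca8b, edf0f41, f16c443}.
Reachable from e0f47c9: {e0f47c9, e5cca8b}.
Only in f16c443's history (ahead): {01245ae, 1eec5cf, 1f714e4, 23d1241, 2b812ec, 623f10b, 90dd434, 9cdf5fa, a1102d9, a31b84e, aa707f9, bbd35c7, d49bc4d, edf0f41, f16c443} — 15.
Only in e0f47c9's history (behind): {} — 0.

15 ahead, 0 behind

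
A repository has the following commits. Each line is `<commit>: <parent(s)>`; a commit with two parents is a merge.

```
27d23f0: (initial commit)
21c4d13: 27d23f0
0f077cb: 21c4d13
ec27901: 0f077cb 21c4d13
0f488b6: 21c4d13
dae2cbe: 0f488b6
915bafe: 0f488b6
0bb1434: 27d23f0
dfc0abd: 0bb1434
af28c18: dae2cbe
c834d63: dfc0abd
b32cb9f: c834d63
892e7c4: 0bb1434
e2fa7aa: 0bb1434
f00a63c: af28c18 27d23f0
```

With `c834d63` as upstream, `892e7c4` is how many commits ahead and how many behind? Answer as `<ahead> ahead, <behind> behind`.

1 ahead, 2 behind

Reachable from 892e7c4: {0bb1434, 27d23f0, 892e7c4}.
Reachable from c834d63: {0bb1434, 27d23f0, c834d63, dfc0abd}.
Only in 892e7c4's history (ahead): {892e7c4} — 1.
Only in c834d63's history (behind): {c834d63, dfc0abd} — 2.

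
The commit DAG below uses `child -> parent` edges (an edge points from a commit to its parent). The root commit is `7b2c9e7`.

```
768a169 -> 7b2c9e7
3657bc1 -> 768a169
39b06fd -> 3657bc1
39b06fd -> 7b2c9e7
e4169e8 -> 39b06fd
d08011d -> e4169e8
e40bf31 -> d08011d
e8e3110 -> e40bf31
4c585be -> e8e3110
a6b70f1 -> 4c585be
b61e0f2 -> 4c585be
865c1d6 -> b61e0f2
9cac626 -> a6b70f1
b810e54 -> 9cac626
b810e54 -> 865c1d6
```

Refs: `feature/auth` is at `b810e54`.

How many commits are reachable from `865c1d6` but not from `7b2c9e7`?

Reachable from 865c1d6: {3657bc1, 39b06fd, 4c585be, 768a169, 7b2c9e7, 865c1d6, b61e0f2, d08011d, e40bf31, e4169e8, e8e3110}.
Reachable from 7b2c9e7: {7b2c9e7}.
In 865c1d6's history but not 7b2c9e7's: {3657bc1, 39b06fd, 4c585be, 768a169, 865c1d6, b61e0f2, d08011d, e40bf31, e4169e8, e8e3110} — 10 commits.

10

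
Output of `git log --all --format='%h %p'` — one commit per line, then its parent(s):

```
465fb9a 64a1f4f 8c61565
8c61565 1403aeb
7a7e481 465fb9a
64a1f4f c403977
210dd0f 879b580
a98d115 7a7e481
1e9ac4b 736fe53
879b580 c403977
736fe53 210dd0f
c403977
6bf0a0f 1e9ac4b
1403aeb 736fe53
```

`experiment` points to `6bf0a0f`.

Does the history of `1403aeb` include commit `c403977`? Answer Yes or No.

Ancestors of 1403aeb (commits reachable by following parents): {1403aeb, 210dd0f, 736fe53, 879b580, c403977}.
c403977 is in that set, so it is an ancestor of 1403aeb.

Yes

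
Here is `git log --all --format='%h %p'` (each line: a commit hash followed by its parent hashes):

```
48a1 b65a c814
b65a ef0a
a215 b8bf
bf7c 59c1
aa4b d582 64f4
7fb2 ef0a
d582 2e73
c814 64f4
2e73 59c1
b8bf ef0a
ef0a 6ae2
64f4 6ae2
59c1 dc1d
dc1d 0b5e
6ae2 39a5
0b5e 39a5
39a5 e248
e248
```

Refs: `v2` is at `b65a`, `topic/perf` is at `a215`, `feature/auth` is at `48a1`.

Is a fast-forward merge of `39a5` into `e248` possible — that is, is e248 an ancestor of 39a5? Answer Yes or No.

A fast-forward from e248 to 39a5 is possible iff e248 is an ancestor of 39a5.
Ancestors of 39a5: {39a5, e248}.
e248 is among them, so fast-forward is possible.

Yes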